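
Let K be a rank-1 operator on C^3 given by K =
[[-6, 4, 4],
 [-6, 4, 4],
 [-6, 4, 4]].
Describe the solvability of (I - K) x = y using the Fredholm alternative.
(I - K) is invertible (det(I - K) = -1 ≠ 0), so for every y in C^3 the equation (I - K) x = y has a unique solution.

K has rank 1, so it is an outer product K = u v^T: every row of K is a multiple of one row vector. Reading off the entries, u = (-2, -2, -2) and v = (3, -2, -2) (row i of K equals u_i·v^T). A rank-one matrix u v^T satisfies K u = u (v·u) and kills the (2)-dimensional subspace v^⊥, so its characteristic polynomial is lambda^2 (lambda - v·u) with v·u = tr K = 2. Hence the eigenvalues of I - K are 1 (multiplicity 2) and 1 - (2) = -1, so det(I - K) = -1. (Direct check: I - K =
[[7, -4, -4],
 [6, -3, -4],
 [6, -4, -3]]
has determinant -1.) The finite-dimensional Fredholm alternative says: either (I - K) is invertible, or ker(I - K) ≠ {0} and then range(I - K) = ker((I - K)^*)^⊥, with dim ker(I - K) = dim ker((I - K)^*). Since det(I - K) ≠ 0, 1 is not an eigenvalue of K and ker(I - K) = {0}, so we are in the first case: for every y there is a unique x = (I - K)^(-1) y. Explicitly, by the Sherman–Morrison formula, (I - u v^T)^(-1) = I + u v^T/(1 - v·u), i.e. (I - K)^(-1) = I - K.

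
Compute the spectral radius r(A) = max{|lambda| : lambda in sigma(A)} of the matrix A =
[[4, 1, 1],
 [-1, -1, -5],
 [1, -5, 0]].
r(A) ≈ 5.5145

The eigenvalues of A are the roots of its characteristic polynomial. With M = A (coefficients from the trace, the sum of principal 2x2 minors, and det A):
  p(λ) = det(λ I - M) = λ^3 - 3λ^2 - 29λ + 99.
No integer candidate from the rational root theorem (±divisors of 99) is a root, so the roots are irrational. The cubic discriminant is Δ = 6224 > 0, so there are three distinct real roots. p(-6) = -51 and p(-5) = 44 have opposite signs, so a root lies in (-6, -5); Newton's method refines it to λ ≈ -5.5145. p(3) = 12 and p(4) = -1 have opposite signs, so a root lies in (3, 4); Newton's method refines it to λ ≈ 3.8434. p(4) = -1 and p(5) = 4 have opposite signs, so a root lies in (4, 5); Newton's method refines it to λ ≈ 4.6711. Check (Vieta): the three roots sum to 3, matching tr M = 3.
Thus the eigenvalues (to 4 decimals) are -5.5145 (modulus 5.5145); 3.8434 (modulus 3.8434); 4.6711 (modulus 4.6711). The spectral radius is the largest modulus: r(A) ≈ 5.5145. (Cross-check: r(A) ≤ ||A||_2 ≈ 5.9283; equality holds whenever A is normal, though it can also hold for some non-normal A.)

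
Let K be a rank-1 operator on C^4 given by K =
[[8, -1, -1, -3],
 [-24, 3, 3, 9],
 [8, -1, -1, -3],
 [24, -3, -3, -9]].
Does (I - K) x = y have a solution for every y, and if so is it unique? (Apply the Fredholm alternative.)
(I - K) is singular (det(I - K) = 0, i.e. 1 ∈ sigma(K)). (I - K) x = y is solvable iff y ⊥ ker((I - K)^*) = span{(8, -1, -1, -3)}, i.e. iff 8y_1 - y_2 - y_3 - 3y_4 = 0. When solvable, the solutions are x = y + c·(1, -3, 1, 3), c arbitrary (ker(I - K) = span{(1, -3, 1, 3)}, dimension 1).

K has rank 1, so it is an outer product K = u v^T: every row of K is a multiple of one row vector. Reading off the entries, u = (1, -3, 1, 3) and v = (8, -1, -1, -3) (row i of K equals u_i·v^T). A rank-one matrix u v^T satisfies K u = u (v·u) and kills the (3)-dimensional subspace v^⊥, so its characteristic polynomial is lambda^3 (lambda - v·u) with v·u = tr K = 1. Hence the eigenvalues of I - K are 1 (multiplicity 3) and 1 - (1) = 0, so det(I - K) = 0. (Direct check: I - K =
[[-7, 1, 1, 3],
 [24, -2, -3, -9],
 [-8, 1, 2, 3],
 [-24, 3, 3, 10]]
has determinant 0.) So 1 is an eigenvalue of K and (I - K) is not invertible. The finite-dimensional Fredholm alternative says: either (I - K) is invertible, or ker(I - K) ≠ {0} and then range(I - K) = ker((I - K)^*)^⊥, with dim ker(I - K) = dim ker((I - K)^*). We are in the second case, so we need both kernels. Kernel of I - K: (I - K) u = u - u (v·u) = u - u = 0, so ker(I - K) = span{u} = span{(1, -3, 1, 3)} (it is exactly 1-dimensional because rank(I - K) = 3). Kernel of the adjoint: K is real, so (I - K)^* = I - K^T = I - v u^T, and (I - v u^T) v = v - v (u·v) = 0; hence ker((I - K)^*) = span{v} = span{(8, -1, -1, -3)}. Therefore (I - K) x = y is solvable iff <y, v> = 0, i.e. iff 8y_1 - y_2 - y_3 - 3y_4 = 0. When this holds, K y = u (v·y) = 0, so (I - K) y = y and x = y is a particular solution; the full solution set is the line x = y + c·u = y + c·(1, -3, 1, 3), c ∈ C.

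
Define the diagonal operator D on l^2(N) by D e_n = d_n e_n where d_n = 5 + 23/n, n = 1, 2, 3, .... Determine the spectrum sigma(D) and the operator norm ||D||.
sigma(D) = {5 + 23/n : n ≥ 1} ∪ {5}; ||D|| = 28

A bounded diagonal operator on l^2 with diagonal entries d_n has spectrum equal to the closure of {d_n : n ≥ 1}: every d_n is an eigenvalue (with eigenvector e_n), so {d_n} ⊂ sigma(D); the spectrum is closed, so its closure is too; and for lambda not in the closure, (D - lambda I) has bounded inverse (the diagonal entries 1/(d_n - lambda) are bounded). For our sequence d_n = 5 + 23/n, n = 1, 2, 3, ...:
  - {d_n} = {5 + 23/n : n ≥ 1}; the only limit point is 5
  - closure = {5 + 23/n : n ≥ 1} ∪ {5}
For the norm: a diagonal operator has ||D|| = sup_n |d_n|. Here d_n = 5 + 23/n is positive and decreasing, so sup_n |d_n| = d_1 = 5 + 23 = 28. So ||D|| = 28.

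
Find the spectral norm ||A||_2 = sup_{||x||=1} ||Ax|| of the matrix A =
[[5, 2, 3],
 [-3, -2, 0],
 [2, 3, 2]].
||A||_2 ≈ 7.8836 (= sqrt(largest eigenvalue of A^T A))

||A||_2 = sigma_max(A) = sqrt(lambda_max(A^T A)). Form the symmetric matrix M = A^T A =
[[38, 22, 19],
 [22, 17, 12],
 [19, 12, 13]].
Its characteristic polynomial (trace, sum of principal 2x2 minors, determinant of M give the coefficients) is
  p(λ) = det(λ I - M) = λ^3 - 68λ^2 + 372λ - 529.
No integer candidate from the rational root theorem (±divisors of 529) is a root, so the roots are irrational. The cubic discriminant is Δ = 1946917 > 0, so there are three distinct real roots. p(2) = -49 and p(3) = 2 have opposite signs, so a root lies in (2, 3); Newton's method refines it to λ ≈ 2.7253. p(3) = 2 and p(4) = -65 have opposite signs, so a root lies in (3, 4); Newton's method refines it to λ ≈ 3.1231. p(62) = -529 and p(63) = 3062 have opposite signs, so a root lies in (62, 63); Newton's method refines it to λ ≈ 62.1516. Check (Vieta): the three roots sum to 68, matching tr M = 68.
So the eigenvalues of A^T A are ≈ 2.7253, 3.1231, 62.1516 (all ≥ 0, as they must be for A^T A). The largest is λ_max ≈ 62.1516, hence ||A||_2 = sqrt(λ_max) ≈ 7.8836.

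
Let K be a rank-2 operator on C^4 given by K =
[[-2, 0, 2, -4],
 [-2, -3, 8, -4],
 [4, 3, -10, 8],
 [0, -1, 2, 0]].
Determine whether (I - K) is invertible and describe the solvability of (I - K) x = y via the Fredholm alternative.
(I - K) is invertible (det(I - K) = 20 ≠ 0), so for every y in C^4 the equation (I - K) x = y has a unique solution.

K has rank 2 and factors as K = U V^T = u1 v1^T + u2 v2^T with u1 = (-2, 1, 1, 1), v1 = (1, 0, -1, 2), u2 = (0, 3, -3, 1), v2 = (-1, -1, 3, -2) (multiplying out reproduces the displayed K). The nonzero eigenvalues of U V^T coincide with those of the 2 x 2 matrix G = V^T U = [[v1·u1, v1·u2], [v2·u1, v2·u2]] = [[-1, 5], [2, -14]], and by the Sylvester determinant identity det(I_4 - U V^T) = det(I_2 - V^T U) = det([[2, -5], [-2, 15]]) = (2)(15) - (-5)(-2) = 20. (Direct check: I - K =
[[3, 0, -2, 4],
 [2, 4, -8, 4],
 [-4, -3, 11, -8],
 [0, 1, -2, 1]]
has determinant 20.) The finite-dimensional Fredholm alternative says: either (I - K) is invertible, or ker(I - K) ≠ {0} and then range(I - K) = ker((I - K)^*)^⊥, with dim ker(I - K) = dim ker((I - K)^*). Since det(I - K) ≠ 0, 1 is not an eigenvalue of K and ker(I - K) = {0}, so we are in the first case: for every y there is a unique x = (I - K)^(-1) y. (Explicitly, by the Woodbury identity, (I - U V^T)^(-1) = I + U (I_2 - G)^(-1) V^T.)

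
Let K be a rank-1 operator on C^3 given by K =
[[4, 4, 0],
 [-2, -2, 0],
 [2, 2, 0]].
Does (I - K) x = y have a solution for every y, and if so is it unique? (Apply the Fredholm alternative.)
(I - K) is invertible (det(I - K) = -1 ≠ 0), so for every y in C^3 the equation (I - K) x = y has a unique solution.

K has rank 1, so it is an outer product K = u v^T: every row of K is a multiple of one row vector. Reading off the entries, u = (2, -1, 1) and v = (2, 2, 0) (row i of K equals u_i·v^T). A rank-one matrix u v^T satisfies K u = u (v·u) and kills the (2)-dimensional subspace v^⊥, so its characteristic polynomial is lambda^2 (lambda - v·u) with v·u = tr K = 2. Hence the eigenvalues of I - K are 1 (multiplicity 2) and 1 - (2) = -1, so det(I - K) = -1. (Direct check: I - K =
[[-3, -4, 0],
 [2, 3, 0],
 [-2, -2, 1]]
has determinant -1.) The finite-dimensional Fredholm alternative says: either (I - K) is invertible, or ker(I - K) ≠ {0} and then range(I - K) = ker((I - K)^*)^⊥, with dim ker(I - K) = dim ker((I - K)^*). Since det(I - K) ≠ 0, 1 is not an eigenvalue of K and ker(I - K) = {0}, so we are in the first case: for every y there is a unique x = (I - K)^(-1) y. Explicitly, by the Sherman–Morrison formula, (I - u v^T)^(-1) = I + u v^T/(1 - v·u), i.e. (I - K)^(-1) = I - K.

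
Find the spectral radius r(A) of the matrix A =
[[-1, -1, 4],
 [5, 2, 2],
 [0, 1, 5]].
r(A) ≈ 6.0236

The eigenvalues of A are the roots of its characteristic polynomial. With M = A (coefficients from the trace, the sum of principal 2x2 minors, and det A):
  p(λ) = det(λ I - M) = λ^3 - 6λ^2 + 6λ - 37.
No integer candidate from the rational root theorem (±divisors of 37) is a root, so the roots are irrational. The cubic discriminant is Δ = -44523 < 0, so there is one real root and a complex-conjugate pair. p(6) = -1 and p(7) = 54 have opposite signs, so a root lies in (6, 7); Newton's method refines it to λ ≈ 6.0236. Dividing out (λ - (6.0236)) leaves approximately λ^2 + 0.0236λ + 6.1425. For λ^2 + 0.0236λ + 6.1425 the discriminant is -24.5693. It is negative, so the remaining roots are the complex-conjugate pair λ ≈ -0.0118 ± 2.4784i. Their product equals the constant term, so |λ|^2 ≈ 6.1425 and |λ| ≈ 2.4784.
Thus the eigenvalues (to 4 decimals) are 6.0236 (modulus 6.0236); -0.0118 ± 2.4784i (modulus 2.4784). The spectral radius is the largest modulus: r(A) ≈ 6.0236. (Cross-check: r(A) ≤ ||A||_2 ≈ 6.9518; equality holds whenever A is normal, though it can also hold for some non-normal A.)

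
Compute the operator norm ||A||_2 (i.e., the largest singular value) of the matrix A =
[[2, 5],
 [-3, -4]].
||A||_2 = sqrt((54 + sqrt(2720))/2) ≈ 7.2854 (= sqrt(largest eigenvalue of A^T A))

||A||_2 = sigma_max(A) = sqrt(lambda_max(A^T A)). Form the symmetric matrix M = A^T A =
[[13, 22],
 [22, 41]].
Its characteristic polynomial (trace, determinant of M give the coefficients) is
  p(λ) = det(λ I - M) = λ^2 - 54λ + 49.
For λ^2 - 54λ + 49 the discriminant is 2720. It is nonnegative but not a perfect square, so the roots are real and irrational: λ = (54 ± sqrt(2720))/2 ≈ 53.0768, 0.9232.
So the eigenvalues of A^T A are ≈ 0.9232, 53.0768 (all ≥ 0, as they must be for A^T A). The largest is λ_max = (54 + sqrt(2720))/2 ≈ 53.0768, hence ||A||_2 = sqrt(λ_max) = sqrt((54 + sqrt(2720))/2) ≈ 7.2854.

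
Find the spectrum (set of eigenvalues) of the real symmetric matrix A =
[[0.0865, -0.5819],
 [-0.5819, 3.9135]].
sigma(A) ≈ {0, 4}

A is real symmetric, so its spectrum consists of real eigenvalues. Expanding the characteristic polynomial of the displayed matrix gives
  det(λ I - A) = p(λ) = λ^2 + (-4)λ + (0).
Solving p(λ) = 0 yields eigenvalues ≈ 0, 4. (A is shown rounded to 4 decimals, so these recover the underlying integer eigenvalues to within that precision.)
Verification: the trace of A = 4 equals the sum of eigenvalues 4, and det(A) ≈ -0.0001 matches the eigenvalue product 0.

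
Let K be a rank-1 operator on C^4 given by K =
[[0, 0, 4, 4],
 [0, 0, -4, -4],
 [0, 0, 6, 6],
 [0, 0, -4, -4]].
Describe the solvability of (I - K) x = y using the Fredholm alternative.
(I - K) is invertible (det(I - K) = -1 ≠ 0), so for every y in C^4 the equation (I - K) x = y has a unique solution.

K has rank 1, so it is an outer product K = u v^T: every row of K is a multiple of one row vector. Reading off the entries, u = (2, -2, 3, -2) and v = (0, 0, 2, 2) (row i of K equals u_i·v^T). A rank-one matrix u v^T satisfies K u = u (v·u) and kills the (3)-dimensional subspace v^⊥, so its characteristic polynomial is lambda^3 (lambda - v·u) with v·u = tr K = 2. Hence the eigenvalues of I - K are 1 (multiplicity 3) and 1 - (2) = -1, so det(I - K) = -1. (Direct check: I - K =
[[1, 0, -4, -4],
 [0, 1, 4, 4],
 [0, 0, -5, -6],
 [0, 0, 4, 5]]
has determinant -1.) The finite-dimensional Fredholm alternative says: either (I - K) is invertible, or ker(I - K) ≠ {0} and then range(I - K) = ker((I - K)^*)^⊥, with dim ker(I - K) = dim ker((I - K)^*). Since det(I - K) ≠ 0, 1 is not an eigenvalue of K and ker(I - K) = {0}, so we are in the first case: for every y there is a unique x = (I - K)^(-1) y. Explicitly, by the Sherman–Morrison formula, (I - u v^T)^(-1) = I + u v^T/(1 - v·u), i.e. (I - K)^(-1) = I - K.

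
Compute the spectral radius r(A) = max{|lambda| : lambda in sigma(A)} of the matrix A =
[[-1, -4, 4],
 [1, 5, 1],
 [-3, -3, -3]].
r(A) ≈ 4.093

The eigenvalues of A are the roots of its characteristic polynomial. With M = A (coefficients from the trace, the sum of principal 2x2 minors, and det A):
  p(λ) = det(λ I - M) = λ^3 - λ^2 + 2λ - 60.
No integer candidate from the rational root theorem (±divisors of 60) is a root, so the roots are irrational. The cubic discriminant is Δ = -95308 < 0, so there is one real root and a complex-conjugate pair. p(4) = -4 and p(5) = 50 have opposite signs, so a root lies in (4, 5); Newton's method refines it to λ ≈ 4.093. Dividing out (λ - (4.093)) leaves approximately λ^2 + 3.093λ + 14.6593. For λ^2 + 3.093λ + 14.6593 the discriminant is -49.071. It is negative, so the remaining roots are the complex-conjugate pair λ ≈ -1.5465 ± 3.5025i. Their product equals the constant term, so |λ|^2 ≈ 14.6593 and |λ| ≈ 3.8288.
Thus the eigenvalues (to 4 decimals) are 4.093 (modulus 4.093); -1.5465 ± 3.5025i (modulus 3.8288). The spectral radius is the largest modulus: r(A) ≈ 4.093. (Cross-check: r(A) ≤ ||A||_2 ≈ 7.5526; equality holds whenever A is normal, though it can also hold for some non-normal A.)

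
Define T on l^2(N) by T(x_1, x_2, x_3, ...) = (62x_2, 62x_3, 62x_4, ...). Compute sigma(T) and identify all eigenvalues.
sigma(T) = closed disk {z in C : |z| ≤ 62}; sigma_p(T) = open disk {z in C : |z| < 62}

Note T = 62·V where V is the unit left shift (V x)_k = x_{k+1}; so sigma(T) = 62·sigma(V) and ||T|| = 62||V||. ||T x||^2 = 3844sum_{k≥2} |x_k|^2 ≤ 3844||x||^2, with equality on {x : x_1 = 0}, so ||T|| = 62. For any lambda with |lambda| < 62, set r = lambda/62 (|r| < 1); the vector x = (1, r, r^2, ...) is in l^2 and satisfies T x = 62(r, r^2, ...) = lambda x, so lambda is an eigenvalue. On the boundary |lambda| = 62 the geometric series diverges, so no l^2 eigenvector exists, but these lambda lie in the approximate point spectrum. Hence sigma(T) is the closed disk of radius 62 and sigma_p(T) is the open disk.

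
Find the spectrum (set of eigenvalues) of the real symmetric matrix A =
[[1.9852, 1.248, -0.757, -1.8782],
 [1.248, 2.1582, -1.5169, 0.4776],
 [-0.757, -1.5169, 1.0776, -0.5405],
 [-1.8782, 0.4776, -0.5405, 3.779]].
sigma(A) ≈ {0, 4, 5} (0 with multiplicity 2)

A is real symmetric, so its spectrum consists of real eigenvalues. Expanding the characteristic polynomial of the displayed matrix gives
  det(λ I - A) = p(λ) = λ^4 + (-9)λ^3 + (20)λ^2 + (0)λ + (0).
Solving p(λ) = 0 yields eigenvalues ≈ 0, 0, 4, 5. (A is shown rounded to 4 decimals, so these recover the underlying integer eigenvalues to within that precision.)
Verification: the trace of A = 9 equals the sum of eigenvalues 9, and det(A) ≈ -0.0000 matches the eigenvalue product 0.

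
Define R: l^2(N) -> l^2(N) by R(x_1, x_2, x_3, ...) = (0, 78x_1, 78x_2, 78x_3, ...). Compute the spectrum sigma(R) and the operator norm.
sigma(R) = closed disk {z in C : |z| ≤ 78}; ||R|| = 78

Note R = 78·U where U is the unit right shift (U x)_k = x_{k-1} (with x_0 := 0); so ||R|| = 78||U|| and sigma(R) = 78·sigma(U). ||R x||^2 = sum_{k≥1} |78x_k|^2 = 6084||x||^2, so ||R|| = 78 and sigma(R) ⊂ {|z| ≤ 78}. For any |lambda| < 78, the equation (R - lambda I) x = 0 forces x_1 = 0, then 78x_k = lambda x_{k+1} ⇒ x = 0, so R has no eigenvalues. But (R - lambda I) is not surjective for |lambda| < 78: solving (R - lambda I) x = e_1 would require x_n proportional to (lambda/78)^(-n), which is not in l^2. So every |lambda| < 78 lies in the residual spectrum. The boundary |lambda| = 78 is in the approximate point spectrum (the spectrum is closed). Hence sigma(R) is the closed disk of radius 78.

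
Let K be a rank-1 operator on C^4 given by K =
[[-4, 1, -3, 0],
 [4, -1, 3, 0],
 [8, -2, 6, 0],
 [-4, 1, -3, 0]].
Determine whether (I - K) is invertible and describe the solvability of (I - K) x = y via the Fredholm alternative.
(I - K) is singular (det(I - K) = 0, i.e. 1 ∈ sigma(K)). (I - K) x = y is solvable iff y ⊥ ker((I - K)^*) = span{(-4, 1, -3, 0)}, i.e. iff -4y_1 + y_2 - 3y_3 = 0. When solvable, the solutions are x = y + c·(1, -1, -2, 1), c arbitrary (ker(I - K) = span{(1, -1, -2, 1)}, dimension 1).

K has rank 1, so it is an outer product K = u v^T: every row of K is a multiple of one row vector. Reading off the entries, u = (1, -1, -2, 1) and v = (-4, 1, -3, 0) (row i of K equals u_i·v^T). A rank-one matrix u v^T satisfies K u = u (v·u) and kills the (3)-dimensional subspace v^⊥, so its characteristic polynomial is lambda^3 (lambda - v·u) with v·u = tr K = 1. Hence the eigenvalues of I - K are 1 (multiplicity 3) and 1 - (1) = 0, so det(I - K) = 0. (Direct check: I - K =
[[5, -1, 3, 0],
 [-4, 2, -3, 0],
 [-8, 2, -5, 0],
 [4, -1, 3, 1]]
has determinant 0.) So 1 is an eigenvalue of K and (I - K) is not invertible. The finite-dimensional Fredholm alternative says: either (I - K) is invertible, or ker(I - K) ≠ {0} and then range(I - K) = ker((I - K)^*)^⊥, with dim ker(I - K) = dim ker((I - K)^*). We are in the second case, so we need both kernels. Kernel of I - K: (I - K) u = u - u (v·u) = u - u = 0, so ker(I - K) = span{u} = span{(1, -1, -2, 1)} (it is exactly 1-dimensional because rank(I - K) = 3). Kernel of the adjoint: K is real, so (I - K)^* = I - K^T = I - v u^T, and (I - v u^T) v = v - v (u·v) = 0; hence ker((I - K)^*) = span{v} = span{(-4, 1, -3, 0)}. Therefore (I - K) x = y is solvable iff <y, v> = 0, i.e. iff -4y_1 + y_2 - 3y_3 = 0. When this holds, K y = u (v·y) = 0, so (I - K) y = y and x = y is a particular solution; the full solution set is the line x = y + c·u = y + c·(1, -1, -2, 1), c ∈ C.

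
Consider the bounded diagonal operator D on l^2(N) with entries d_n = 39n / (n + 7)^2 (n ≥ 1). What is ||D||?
||D|| = 39/28 (attained at n = 7)

For D diagonal, ||D|| = sup_n |d_n|. Treat f(x) = 39x / (x + 7)^2 for real x > 0. By the quotient rule, f'(x) = 39(7 - x)/(x + 7)^3, which is positive for x < 7 and negative for x > 7. So f has a unique maximum at x = 7, and since 7 is a positive integer, the supremum over n ≥ 1 is attained at n = 7: d_7 = 39·7/(7 + 7)^2 = 39·7/196 = 39/28. Hence ||D|| = 39/28.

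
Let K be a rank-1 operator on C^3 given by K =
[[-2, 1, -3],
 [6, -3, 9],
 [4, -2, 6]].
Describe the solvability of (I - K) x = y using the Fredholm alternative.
(I - K) is singular (det(I - K) = 0, i.e. 1 ∈ sigma(K)). (I - K) x = y is solvable iff y ⊥ ker((I - K)^*) = span{(-2, 1, -3)}, i.e. iff -2y_1 + y_2 - 3y_3 = 0. When solvable, the solutions are x = y + c·(1, -3, -2), c arbitrary (ker(I - K) = span{(1, -3, -2)}, dimension 1).

K has rank 1, so it is an outer product K = u v^T: every row of K is a multiple of one row vector. Reading off the entries, u = (1, -3, -2) and v = (-2, 1, -3) (row i of K equals u_i·v^T). A rank-one matrix u v^T satisfies K u = u (v·u) and kills the (2)-dimensional subspace v^⊥, so its characteristic polynomial is lambda^2 (lambda - v·u) with v·u = tr K = 1. Hence the eigenvalues of I - K are 1 (multiplicity 2) and 1 - (1) = 0, so det(I - K) = 0. (Direct check: I - K =
[[3, -1, 3],
 [-6, 4, -9],
 [-4, 2, -5]]
has determinant 0.) So 1 is an eigenvalue of K and (I - K) is not invertible. The finite-dimensional Fredholm alternative says: either (I - K) is invertible, or ker(I - K) ≠ {0} and then range(I - K) = ker((I - K)^*)^⊥, with dim ker(I - K) = dim ker((I - K)^*). We are in the second case, so we need both kernels. Kernel of I - K: (I - K) u = u - u (v·u) = u - u = 0, so ker(I - K) = span{u} = span{(1, -3, -2)} (it is exactly 1-dimensional because rank(I - K) = 2). Kernel of the adjoint: K is real, so (I - K)^* = I - K^T = I - v u^T, and (I - v u^T) v = v - v (u·v) = 0; hence ker((I - K)^*) = span{v} = span{(-2, 1, -3)}. Therefore (I - K) x = y is solvable iff <y, v> = 0, i.e. iff -2y_1 + y_2 - 3y_3 = 0. When this holds, K y = u (v·y) = 0, so (I - K) y = y and x = y is a particular solution; the full solution set is the line x = y + c·u = y + c·(1, -3, -2), c ∈ C.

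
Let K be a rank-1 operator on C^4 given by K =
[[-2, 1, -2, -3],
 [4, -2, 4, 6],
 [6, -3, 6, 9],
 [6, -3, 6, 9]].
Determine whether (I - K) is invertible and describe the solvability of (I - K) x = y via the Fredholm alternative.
(I - K) is invertible (det(I - K) = -10 ≠ 0), so for every y in C^4 the equation (I - K) x = y has a unique solution.

K has rank 1, so it is an outer product K = u v^T: every row of K is a multiple of one row vector. Reading off the entries, u = (1, -2, -3, -3) and v = (-2, 1, -2, -3) (row i of K equals u_i·v^T). A rank-one matrix u v^T satisfies K u = u (v·u) and kills the (3)-dimensional subspace v^⊥, so its characteristic polynomial is lambda^3 (lambda - v·u) with v·u = tr K = 11. Hence the eigenvalues of I - K are 1 (multiplicity 3) and 1 - (11) = -10, so det(I - K) = -10. (Direct check: I - K =
[[3, -1, 2, 3],
 [-4, 3, -4, -6],
 [-6, 3, -5, -9],
 [-6, 3, -6, -8]]
has determinant -10.) The finite-dimensional Fredholm alternative says: either (I - K) is invertible, or ker(I - K) ≠ {0} and then range(I - K) = ker((I - K)^*)^⊥, with dim ker(I - K) = dim ker((I - K)^*). Since det(I - K) ≠ 0, 1 is not an eigenvalue of K and ker(I - K) = {0}, so we are in the first case: for every y there is a unique x = (I - K)^(-1) y. Explicitly, by the Sherman–Morrison formula, (I - u v^T)^(-1) = I + u v^T/(1 - v·u), i.e. (I - K)^(-1) = I + K/(-10).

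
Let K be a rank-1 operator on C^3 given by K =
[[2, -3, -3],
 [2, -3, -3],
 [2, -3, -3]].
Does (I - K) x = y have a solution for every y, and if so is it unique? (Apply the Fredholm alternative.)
(I - K) is invertible (det(I - K) = 5 ≠ 0), so for every y in C^3 the equation (I - K) x = y has a unique solution.

K has rank 1, so it is an outer product K = u v^T: every row of K is a multiple of one row vector. Reading off the entries, u = (-1, -1, -1) and v = (-2, 3, 3) (row i of K equals u_i·v^T). A rank-one matrix u v^T satisfies K u = u (v·u) and kills the (2)-dimensional subspace v^⊥, so its characteristic polynomial is lambda^2 (lambda - v·u) with v·u = tr K = -4. Hence the eigenvalues of I - K are 1 (multiplicity 2) and 1 - (-4) = 5, so det(I - K) = 5. (Direct check: I - K =
[[-1, 3, 3],
 [-2, 4, 3],
 [-2, 3, 4]]
has determinant 5.) The finite-dimensional Fredholm alternative says: either (I - K) is invertible, or ker(I - K) ≠ {0} and then range(I - K) = ker((I - K)^*)^⊥, with dim ker(I - K) = dim ker((I - K)^*). Since det(I - K) ≠ 0, 1 is not an eigenvalue of K and ker(I - K) = {0}, so we are in the first case: for every y there is a unique x = (I - K)^(-1) y. Explicitly, by the Sherman–Morrison formula, (I - u v^T)^(-1) = I + u v^T/(1 - v·u), i.e. (I - K)^(-1) = I + K/(5).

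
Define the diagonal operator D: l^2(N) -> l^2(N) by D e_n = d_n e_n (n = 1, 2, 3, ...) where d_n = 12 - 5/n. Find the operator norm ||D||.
||D|| = 12

For a diagonal operator on l^2 with entries d_n, ||D|| = sup_n |d_n|. Here d_1 = 7, d_2 = 19/2, ..., and d_n = 12 - 5/n increases monotonically toward 12. All terms lie in [7, 12), so |d_n| = d_n and the supremum is the limit 12, which is not attained by any individual d_n. Hence ||D|| = 12.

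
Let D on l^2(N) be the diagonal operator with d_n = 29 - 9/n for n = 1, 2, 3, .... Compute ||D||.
||D|| = 29

For a diagonal operator on l^2 with entries d_n, ||D|| = sup_n |d_n|. Here d_1 = 20, d_2 = 49/2, ..., and d_n = 29 - 9/n increases monotonically toward 29. All terms lie in [20, 29), so |d_n| = d_n and the supremum is the limit 29, which is not attained by any individual d_n. Hence ||D|| = 29.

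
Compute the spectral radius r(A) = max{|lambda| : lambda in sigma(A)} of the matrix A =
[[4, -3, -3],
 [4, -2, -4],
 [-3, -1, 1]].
r(A) = (1 + sqrt(37))/2 ≈ 3.5414

The eigenvalues of A are the roots of its characteristic polynomial. With M = A (coefficients from the trace, the sum of principal 2x2 minors, and det A):
  p(λ) = det(λ I - M) = λ^3 - 3λ^2 - 7λ + 18.
By the rational root theorem any rational root is an integer divisor of 18. Testing λ = 2: p(2) = 8 - 12 - 14 + 18 = 0, so λ = 2 is a root. Dividing out (λ - 2) leaves p(λ) = (λ - 2)(λ^2 - λ - 9). For λ^2 - λ - 9 the discriminant is 37. It is nonnegative but not a perfect square, so the roots are real and irrational: λ = (1 ± sqrt(37))/2 ≈ 3.5414, -2.5414.
Thus the eigenvalues (to 4 decimals) are 3.5414 (modulus 3.5414); -2.5414 (modulus 2.5414); 2 (modulus 2). The spectral radius is the largest modulus: r(A) = (1 + sqrt(37))/2 ≈ 3.5414. (Cross-check: r(A) ≤ ||A||_2 ≈ 8.6233; equality holds whenever A is normal, though it can also hold for some non-normal A.)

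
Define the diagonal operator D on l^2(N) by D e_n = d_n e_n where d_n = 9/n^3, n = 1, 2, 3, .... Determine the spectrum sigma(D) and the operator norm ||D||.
sigma(D) = {9/n^3 : n ≥ 1} ∪ {0}; ||D|| = 9

A bounded diagonal operator on l^2 with diagonal entries d_n has spectrum equal to the closure of {d_n : n ≥ 1}: every d_n is an eigenvalue (with eigenvector e_n), so {d_n} ⊂ sigma(D); the spectrum is closed, so its closure is too; and for lambda not in the closure, (D - lambda I) has bounded inverse (the diagonal entries 1/(d_n - lambda) are bounded). For our sequence d_n = 9/n^3, n = 1, 2, 3, ...:
  - {d_n} = {9/n^3 : n ≥ 1}; the only limit point is 0
  - closure = {9/n^3 : n ≥ 1} ∪ {0}
For the norm: a diagonal operator has ||D|| = sup_n |d_n|. Here d_n = 9/n^3 is positive and decreasing, so sup_n |d_n| = d_1 = 9. So ||D|| = 9.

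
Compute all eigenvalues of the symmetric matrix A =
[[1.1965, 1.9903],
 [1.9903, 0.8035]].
sigma(A) ≈ {-1, 3}

A is real symmetric, so its spectrum consists of real eigenvalues. Expanding the characteristic polynomial of the displayed matrix gives
  det(λ I - A) = p(λ) = λ^2 + (-2)λ + (-3).
Solving p(λ) = 0 yields eigenvalues ≈ -1, 3. (A is shown rounded to 4 decimals, so these recover the underlying integer eigenvalues to within that precision.)
Verification: the trace of A = 2 equals the sum of eigenvalues 2, and det(A) ≈ -2.9999 matches the eigenvalue product -3.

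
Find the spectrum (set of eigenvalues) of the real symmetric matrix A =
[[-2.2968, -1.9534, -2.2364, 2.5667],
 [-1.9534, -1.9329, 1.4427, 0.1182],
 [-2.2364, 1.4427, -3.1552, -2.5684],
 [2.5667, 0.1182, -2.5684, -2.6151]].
sigma(A) ≈ {-6, -5, -2, 3}

A is real symmetric, so its spectrum consists of real eigenvalues. Expanding the characteristic polynomial of the displayed matrix gives
  det(λ I - A) = p(λ) = λ^4 + (10)λ^3 + (13)λ^2 + (-96)λ + (-180).
Solving p(λ) = 0 yields eigenvalues ≈ -6, -5, -2, 3. (A is shown rounded to 4 decimals, so these recover the underlying integer eigenvalues to within that precision.)
Verification: the trace of A = -10 equals the sum of eigenvalues -10, and det(A) ≈ -179.9999 matches the eigenvalue product -180.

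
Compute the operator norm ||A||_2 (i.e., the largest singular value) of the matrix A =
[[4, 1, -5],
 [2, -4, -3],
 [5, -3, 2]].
||A||_2 ≈ 8.0369 (= sqrt(largest eigenvalue of A^T A))

||A||_2 = sigma_max(A) = sqrt(lambda_max(A^T A)). Form the symmetric matrix M = A^T A =
[[45, -19, -16],
 [-19, 26, 1],
 [-16, 1, 38]].
Its characteristic polynomial (trace, sum of principal 2x2 minors, determinant of M give the coefficients) is
  p(λ) = det(λ I - M) = λ^3 - 109λ^2 + 3250λ - 24649.
No integer candidate from the rational root theorem (±divisors of 24649) is a root, so the roots are irrational. The cubic discriminant is Δ = 1265755289 > 0, so there are three distinct real roots. p(11) = -757 and p(12) = 383 have opposite signs, so a root lies in (11, 12); Newton's method refines it to λ ≈ 11.6492. p(32) = 503 and p(33) = -163 have opposite signs, so a root lies in (32, 33); Newton's method refines it to λ ≈ 32.7583. p(64) = -969 and p(65) = 701 have opposite signs, so a root lies in (64, 65); Newton's method refines it to λ ≈ 64.5925. Check (Vieta): the three roots sum to 109, matching tr M = 109.
So the eigenvalues of A^T A are ≈ 11.6492, 32.7583, 64.5925 (all ≥ 0, as they must be for A^T A). The largest is λ_max ≈ 64.5925, hence ||A||_2 = sqrt(λ_max) ≈ 8.0369.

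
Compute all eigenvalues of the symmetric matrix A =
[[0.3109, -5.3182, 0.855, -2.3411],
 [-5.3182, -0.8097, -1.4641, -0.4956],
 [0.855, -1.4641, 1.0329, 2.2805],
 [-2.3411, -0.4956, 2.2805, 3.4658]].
sigma(A) ≈ {-6, -1, 5, 6}

A is real symmetric, so its spectrum consists of real eigenvalues. Expanding the characteristic polynomial of the displayed matrix gives
  det(λ I - A) = p(λ) = λ^4 + (-4)λ^3 + (-41)λ^2 + (143.9988)λ + (180.0135).
Solving p(λ) = 0 yields eigenvalues ≈ -6, -1, 5, 6. (A is shown rounded to 4 decimals, so these recover the underlying integer eigenvalues to within that precision.)
Verification: the trace of A = 4 equals the sum of eigenvalues 4, and det(A) ≈ 180.0135 matches the eigenvalue product 180.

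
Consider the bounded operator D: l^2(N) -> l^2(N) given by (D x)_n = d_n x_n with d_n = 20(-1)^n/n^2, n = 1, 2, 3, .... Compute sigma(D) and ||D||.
sigma(D) = {20(-1)^n/n^2 : n ≥ 1} ∪ {0}; ||D|| = 20

A bounded diagonal operator on l^2 with diagonal entries d_n has spectrum equal to the closure of {d_n : n ≥ 1}: every d_n is an eigenvalue (with eigenvector e_n), so {d_n} ⊂ sigma(D); the spectrum is closed, so its closure is too; and for lambda not in the closure, (D - lambda I) has bounded inverse (the diagonal entries 1/(d_n - lambda) are bounded). For our sequence d_n = 20(-1)^n/n^2, n = 1, 2, 3, ...:
  - {d_n} = {20(-1)^n/n^2 : n ≥ 1}; the only limit point is 0
  - closure = {20(-1)^n/n^2 : n ≥ 1} ∪ {0}
For the norm: a diagonal operator has ||D|| = sup_n |d_n|. Here |d_n| = 20/n^2 is decreasing, so sup_n |d_n| = |d_1| = 20. So ||D|| = 20.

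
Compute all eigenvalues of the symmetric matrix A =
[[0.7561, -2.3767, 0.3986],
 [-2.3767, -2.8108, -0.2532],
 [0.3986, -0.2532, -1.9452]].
sigma(A) ≈ {-4, -2, 2}

A is real symmetric, so its spectrum consists of real eigenvalues. Expanding the characteristic polynomial of the displayed matrix gives
  det(λ I - A) = p(λ) = λ^3 + (4)λ^2 + (-4)λ + (-16).
Solving p(λ) = 0 yields eigenvalues ≈ -4, -2, 2. (A is shown rounded to 4 decimals, so these recover the underlying integer eigenvalues to within that precision.)
Verification: the trace of A = -4 equals the sum of eigenvalues -4, and det(A) ≈ 15.9997 matches the eigenvalue product 16.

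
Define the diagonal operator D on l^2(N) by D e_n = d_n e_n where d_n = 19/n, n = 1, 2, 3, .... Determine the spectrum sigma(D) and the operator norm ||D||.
sigma(D) = {19/n : n ≥ 1} ∪ {0}; ||D|| = 19

A bounded diagonal operator on l^2 with diagonal entries d_n has spectrum equal to the closure of {d_n : n ≥ 1}: every d_n is an eigenvalue (with eigenvector e_n), so {d_n} ⊂ sigma(D); the spectrum is closed, so its closure is too; and for lambda not in the closure, (D - lambda I) has bounded inverse (the diagonal entries 1/(d_n - lambda) are bounded). For our sequence d_n = 19/n, n = 1, 2, 3, ...:
  - {d_n} = {19/n : n ≥ 1}; the only limit point is 0
  - closure = {19/n : n ≥ 1} ∪ {0}
For the norm: a diagonal operator has ||D|| = sup_n |d_n|. Here d_n = 19/n is positive and decreasing, so sup_n |d_n| = d_1 = 19. So ||D|| = 19.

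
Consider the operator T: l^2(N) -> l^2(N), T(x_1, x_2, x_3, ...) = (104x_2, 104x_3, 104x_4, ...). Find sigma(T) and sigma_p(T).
sigma(T) = closed disk {z in C : |z| ≤ 104}; sigma_p(T) = open disk {z in C : |z| < 104}

Note T = 104·V where V is the unit left shift (V x)_k = x_{k+1}; so sigma(T) = 104·sigma(V) and ||T|| = 104||V||. ||T x||^2 = 10816sum_{k≥2} |x_k|^2 ≤ 10816||x||^2, with equality on {x : x_1 = 0}, so ||T|| = 104. For any lambda with |lambda| < 104, set r = lambda/104 (|r| < 1); the vector x = (1, r, r^2, ...) is in l^2 and satisfies T x = 104(r, r^2, ...) = lambda x, so lambda is an eigenvalue. On the boundary |lambda| = 104 the geometric series diverges, so no l^2 eigenvector exists, but these lambda lie in the approximate point spectrum. Hence sigma(T) is the closed disk of radius 104 and sigma_p(T) is the open disk.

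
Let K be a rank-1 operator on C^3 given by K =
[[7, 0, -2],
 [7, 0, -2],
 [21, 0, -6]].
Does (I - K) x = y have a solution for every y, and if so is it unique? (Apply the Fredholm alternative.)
(I - K) is singular (det(I - K) = 0, i.e. 1 ∈ sigma(K)). (I - K) x = y is solvable iff y ⊥ ker((I - K)^*) = span{(7, 0, -2)}, i.e. iff 7y_1 - 2y_3 = 0. When solvable, the solutions are x = y + c·(1, 1, 3), c arbitrary (ker(I - K) = span{(1, 1, 3)}, dimension 1).

K has rank 1, so it is an outer product K = u v^T: every row of K is a multiple of one row vector. Reading off the entries, u = (1, 1, 3) and v = (7, 0, -2) (row i of K equals u_i·v^T). A rank-one matrix u v^T satisfies K u = u (v·u) and kills the (2)-dimensional subspace v^⊥, so its characteristic polynomial is lambda^2 (lambda - v·u) with v·u = tr K = 1. Hence the eigenvalues of I - K are 1 (multiplicity 2) and 1 - (1) = 0, so det(I - K) = 0. (Direct check: I - K =
[[-6, 0, 2],
 [-7, 1, 2],
 [-21, 0, 7]]
has determinant 0.) So 1 is an eigenvalue of K and (I - K) is not invertible. The finite-dimensional Fredholm alternative says: either (I - K) is invertible, or ker(I - K) ≠ {0} and then range(I - K) = ker((I - K)^*)^⊥, with dim ker(I - K) = dim ker((I - K)^*). We are in the second case, so we need both kernels. Kernel of I - K: (I - K) u = u - u (v·u) = u - u = 0, so ker(I - K) = span{u} = span{(1, 1, 3)} (it is exactly 1-dimensional because rank(I - K) = 2). Kernel of the adjoint: K is real, so (I - K)^* = I - K^T = I - v u^T, and (I - v u^T) v = v - v (u·v) = 0; hence ker((I - K)^*) = span{v} = span{(7, 0, -2)}. Therefore (I - K) x = y is solvable iff <y, v> = 0, i.e. iff 7y_1 - 2y_3 = 0. When this holds, K y = u (v·y) = 0, so (I - K) y = y and x = y is a particular solution; the full solution set is the line x = y + c·u = y + c·(1, 1, 3), c ∈ C.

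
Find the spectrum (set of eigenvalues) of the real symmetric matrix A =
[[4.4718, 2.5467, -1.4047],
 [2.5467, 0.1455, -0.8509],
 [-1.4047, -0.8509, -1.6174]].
sigma(A) ≈ {-2, -1, 6}

A is real symmetric, so its spectrum consists of real eigenvalues. Expanding the characteristic polynomial of the displayed matrix gives
  det(λ I - A) = p(λ) = λ^3 + (-3)λ^2 + (-16)λ + (-12).
Solving p(λ) = 0 yields eigenvalues ≈ -2, -1, 6. (A is shown rounded to 4 decimals, so these recover the underlying integer eigenvalues to within that precision.)
Verification: the trace of A = 3 equals the sum of eigenvalues 3, and det(A) ≈ 12.0007 matches the eigenvalue product 12.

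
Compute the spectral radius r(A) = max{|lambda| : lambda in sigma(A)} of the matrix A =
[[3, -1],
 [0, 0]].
r(A) = 3

The eigenvalues of A are the roots of its characteristic polynomial. With M = A (coefficients from the trace and determinant):
  p(λ) = det(λ I - M) = λ^2 - 3λ.
For λ^2 - 3λ the discriminant is 9. It is a perfect square (3^2), so the roots are rational: λ = (3 ± 3)/2 = 3, 0.
Thus the eigenvalues (to 4 decimals) are 3 (modulus 3); 0 (modulus 0). The spectral radius is the largest modulus: r(A) = 3. (Cross-check: r(A) ≤ ||A||_2 ≈ 3.1623; equality holds whenever A is normal, though it can also hold for some non-normal A.)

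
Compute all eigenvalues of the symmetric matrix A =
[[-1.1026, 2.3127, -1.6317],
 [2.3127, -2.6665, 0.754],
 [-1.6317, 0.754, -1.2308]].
sigma(A) ≈ {-5, -1, 1}

A is real symmetric, so its spectrum consists of real eigenvalues. Expanding the characteristic polynomial of the displayed matrix gives
  det(λ I - A) = p(λ) = λ^3 + (5)λ^2 + (-1)λ + (-5).
Solving p(λ) = 0 yields eigenvalues ≈ -5, -1, 1. (A is shown rounded to 4 decimals, so these recover the underlying integer eigenvalues to within that precision.)
Verification: the trace of A = -5 equals the sum of eigenvalues -5, and det(A) ≈ 5.0000 matches the eigenvalue product 5.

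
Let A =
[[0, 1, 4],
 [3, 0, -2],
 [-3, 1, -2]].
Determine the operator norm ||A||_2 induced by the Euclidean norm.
||A||_2 ≈ 4.9186 (= sqrt(largest eigenvalue of A^T A))

||A||_2 = sigma_max(A) = sqrt(lambda_max(A^T A)). Form the symmetric matrix M = A^T A =
[[18, -3, 0],
 [-3, 2, 2],
 [0, 2, 24]].
Its characteristic polynomial (trace, sum of principal 2x2 minors, determinant of M give the coefficients) is
  p(λ) = det(λ I - M) = λ^3 - 44λ^2 + 503λ - 576.
No integer candidate from the rational root theorem (±divisors of 576) is a root, so the roots are irrational. The cubic discriminant is Δ = 5014004 > 0, so there are three distinct real roots. p(1) = -116 and p(2) = 262 have opposite signs, so a root lies in (1, 2); Newton's method refines it to λ ≈ 1.2854. p(18) = 54 and p(19) = -44 have opposite signs, so a root lies in (18, 19); Newton's method refines it to λ ≈ 18.5217. p(24) = -24 and p(25) = 124 have opposite signs, so a root lies in (24, 25); Newton's method refines it to λ ≈ 24.1929. Check (Vieta): the three roots sum to 44, matching tr M = 44.
So the eigenvalues of A^T A are ≈ 1.2854, 18.5217, 24.1929 (all ≥ 0, as they must be for A^T A). The largest is λ_max ≈ 24.1929, hence ||A||_2 = sqrt(λ_max) ≈ 4.9186.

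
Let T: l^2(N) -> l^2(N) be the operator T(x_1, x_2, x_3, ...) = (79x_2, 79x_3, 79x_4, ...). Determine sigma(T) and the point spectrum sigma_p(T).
sigma(T) = closed disk {z in C : |z| ≤ 79}; sigma_p(T) = open disk {z in C : |z| < 79}

Note T = 79·V where V is the unit left shift (V x)_k = x_{k+1}; so sigma(T) = 79·sigma(V) and ||T|| = 79||V||. ||T x||^2 = 6241sum_{k≥2} |x_k|^2 ≤ 6241||x||^2, with equality on {x : x_1 = 0}, so ||T|| = 79. For any lambda with |lambda| < 79, set r = lambda/79 (|r| < 1); the vector x = (1, r, r^2, ...) is in l^2 and satisfies T x = 79(r, r^2, ...) = lambda x, so lambda is an eigenvalue. On the boundary |lambda| = 79 the geometric series diverges, so no l^2 eigenvector exists, but these lambda lie in the approximate point spectrum. Hence sigma(T) is the closed disk of radius 79 and sigma_p(T) is the open disk.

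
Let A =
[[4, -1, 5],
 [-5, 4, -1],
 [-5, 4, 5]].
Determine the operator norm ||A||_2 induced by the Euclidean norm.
||A||_2 ≈ 9.8669 (= sqrt(largest eigenvalue of A^T A))

||A||_2 = sigma_max(A) = sqrt(lambda_max(A^T A)). Form the symmetric matrix M = A^T A =
[[66, -44, 0],
 [-44, 33, 11],
 [0, 11, 51]].
Its characteristic polynomial (trace, sum of principal 2x2 minors, determinant of M give the coefficients) is
  p(λ) = det(λ I - M) = λ^3 - 150λ^2 + 5170λ - 4356.
No integer candidate from the rational root theorem (±divisors of 4356) is a root, so the roots are irrational. The cubic discriminant is Δ = 50133684128 > 0, so there are three distinct real roots. p(0) = -4356 and p(1) = 665 have opposite signs, so a root lies in (0, 1); Newton's method refines it to λ ≈ 0.8641. p(51) = 1815 and p(52) = -508 have opposite signs, so a root lies in (51, 52); Newton's method refines it to λ ≈ 51.781. p(97) = -1543 and p(98) = 2896 have opposite signs, so a root lies in (97, 98); Newton's method refines it to λ ≈ 97.3549. Check (Vieta): the three roots sum to 150, matching tr M = 150.
So the eigenvalues of A^T A are ≈ 0.8641, 51.781, 97.3549 (all ≥ 0, as they must be for A^T A). The largest is λ_max ≈ 97.3549, hence ||A||_2 = sqrt(λ_max) ≈ 9.8669.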